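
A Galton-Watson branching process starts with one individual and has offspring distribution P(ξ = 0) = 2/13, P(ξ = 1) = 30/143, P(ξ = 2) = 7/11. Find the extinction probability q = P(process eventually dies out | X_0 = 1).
q = 22/91

The pgf is f(s) = 2/13 + 30/143·s + 7/11·s². The extinction probability q is the smallest fixed point of f in [0, 1]. Setting s = f(s):
  7/11·s² + (30/143 − 1)·s + 2/13 = 0
  7/11·s² − (2/13 + 7/11)·s + 2/13 = 0
which factors as (s − 1)·(7/11·s − 2/13) = 0, giving roots s = 1 and s = (2/13)/(7/11) = 22/91.
Mean offspring μ = 30/143 + 2·7/11 = 212/143 > 1 (supercritical), so q < 1. The extinction probability is the smaller root: q = (2/13)/(7/11) = 22/91.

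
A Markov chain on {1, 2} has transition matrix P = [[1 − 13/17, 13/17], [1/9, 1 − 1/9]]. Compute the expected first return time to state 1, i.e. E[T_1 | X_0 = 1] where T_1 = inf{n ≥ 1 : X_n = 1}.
E[T_1 | X_0 = 1] = 1/π_1 = 134/17

For an irreducible recurrent Markov chain with stationary distribution π, E[T_i | X_0 = i] = 1/π_i (Kac's formula). Here π_1 = (1/9)/(13/17 + 1/9) = (1/9)/(134/153) = 17/134, so E[T_1 | X_0 = 1] = 1/π_1 = (13/17 + 1/9)/(1/9) = (134/153)/(1/9) = 134/17.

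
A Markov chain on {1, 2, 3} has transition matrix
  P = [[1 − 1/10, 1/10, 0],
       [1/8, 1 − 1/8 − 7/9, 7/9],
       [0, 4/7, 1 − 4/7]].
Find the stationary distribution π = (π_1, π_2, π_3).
π = (9/26, 18/65, 49/130)

This is a birth-death chain on three states, which satisfies detailed balance: π_1 · P_{12} = π_2 · P_{21} and π_2 · P_{23} = π_3 · P_{32}.
From π_1 · 1/10 = π_2 · 1/8: π_2/π_1 = (1/10)/(1/8) = 4/5.
From π_2 · 7/9 = π_3 · 4/7: π_3/π_2 = (7/9)/(4/7) = 49/36.
Take π_1 proportional to 1; then unnormalized π = (1, 4/5, 49/45). Normalize by dividing by the sum 26/9:
  π = (9/26, 18/65, 49/130).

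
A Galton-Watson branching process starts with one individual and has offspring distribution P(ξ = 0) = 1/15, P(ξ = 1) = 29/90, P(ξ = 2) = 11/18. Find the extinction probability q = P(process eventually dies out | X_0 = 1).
q = 6/55

The pgf is f(s) = 1/15 + 29/90·s + 11/18·s². The extinction probability q is the smallest fixed point of f in [0, 1]. Setting s = f(s):
  11/18·s² + (29/90 − 1)·s + 1/15 = 0
  11/18·s² − (1/15 + 11/18)·s + 1/15 = 0
which factors as (s − 1)·(11/18·s − 1/15) = 0, giving roots s = 1 and s = (1/15)/(11/18) = 6/55.
Mean offspring μ = 29/90 + 2·11/18 = 139/90 > 1 (supercritical), so q < 1. The extinction probability is the smaller root: q = (1/15)/(11/18) = 6/55.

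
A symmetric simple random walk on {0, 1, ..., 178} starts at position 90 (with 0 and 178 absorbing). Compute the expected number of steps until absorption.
E[τ | X_0 = 90] = 7920

Let v_k = E[τ | X_0 = k]. Boundary: v_0 = v_178 = 0. Recurrence: v_k = 1 + (v_{k-1} + v_{k+1})/2 for 1 ≤ k ≤ 177. The particular solution to v_k − (v_{k-1} + v_{k+1})/2 = 1 is v_k = −k^2. Adding homogeneous solution A + B k and matching boundaries gives v_k = k (178 − k). Substituting k = 90: v_90 = 90 · 88 = 7920.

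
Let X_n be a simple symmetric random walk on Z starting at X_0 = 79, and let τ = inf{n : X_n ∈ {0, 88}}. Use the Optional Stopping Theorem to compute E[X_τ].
E[X_τ] = 79

X_n is a martingale and τ is a bounded-mean stopping time (indeed τ is finite a.s. with bounded expectation since the walk is in a bounded region). By the OST, E[X_τ] = E[X_0] = 79. Equivalently: E[X_τ] = 88 · P(hit 88 first) + 0 · P(hit 0 first) = 88 · (79/88) = 79.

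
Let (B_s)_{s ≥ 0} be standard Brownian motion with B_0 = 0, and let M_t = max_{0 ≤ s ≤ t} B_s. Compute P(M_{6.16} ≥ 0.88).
P(M_{6.16} ≥ 0.88) = 2·P(B_{6.16} ≥ 0.88) = 2(1 − Φ(0.88/√6.16)) ≈ 0.7229

By the reflection principle for Brownian motion, P(M_t ≥ a) = 2 · P(B_t ≥ a) for a ≥ 0. Since B_t ~ N(0, t), P(B_t ≥ 0.88) = 1 − Φ(0.88/√t) = 1 − Φ(0.88/√6.16) = 1 − Φ(0.3546). So
  P(M_{6.16} ≥ 0.88) = 2(1 − Φ(0.3546)) ≈ 0.7229.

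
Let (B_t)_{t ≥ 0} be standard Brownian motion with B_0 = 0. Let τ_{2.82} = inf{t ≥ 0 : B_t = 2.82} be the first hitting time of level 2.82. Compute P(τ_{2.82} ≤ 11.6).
P(τ_{2.82} ≤ 11.6) = 2(1 − Φ(2.82/√11.6)) = 2(1 − Φ(0.8280)) ≈ 0.4077

By the reflection principle for standard BM, P(τ_b ≤ t) = 2 · P(B_t ≥ b). Since B_t ~ N(0, t), P(B_t ≥ 2.82) = 1 − Φ(2.82/√t) = 1 − Φ(2.82/√11.6) = 1 − Φ(0.8280) ≈ 0.20384. Doubling: P(τ_{2.82} ≤ 11.6) ≈ 2 · 0.20384 = 0.40768 ≈ 0.4077.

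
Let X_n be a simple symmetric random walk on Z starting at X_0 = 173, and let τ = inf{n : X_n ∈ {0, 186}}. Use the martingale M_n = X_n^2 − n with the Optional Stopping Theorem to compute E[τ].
E[τ] = 2249

M_n = X_n^2 − n is a martingale (since E[X_{n+1}^2 | F_n] = X_n^2 + 1). By OST (τ has finite mean in a bounded region), E[M_τ] = E[M_0] = X_0^2 − 0 = 173^2 = 29929. Also E[M_τ] = E[X_τ^2] − E[τ]. The walk exits at 0 or 186, with P(hit 186 first) = 173/186, so E[X_τ^2] = 186^2 · 173/186 + 0 = 32178. Thus E[τ] = E[X_τ^2] − E[M_τ] = 32178 − 29929 = 2249 = 173(186 − 173) = 2249.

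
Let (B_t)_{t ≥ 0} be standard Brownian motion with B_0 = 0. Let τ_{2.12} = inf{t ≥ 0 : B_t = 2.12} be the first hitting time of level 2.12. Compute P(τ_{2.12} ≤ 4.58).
P(τ_{2.12} ≤ 4.58) = 2(1 − Φ(2.12/√4.58)) = 2(1 − Φ(0.9906)) ≈ 0.3219

By the reflection principle for standard BM, P(τ_b ≤ t) = 2 · P(B_t ≥ b). Since B_t ~ N(0, t), P(B_t ≥ 2.12) = 1 − Φ(2.12/√t) = 1 − Φ(2.12/√4.58) = 1 − Φ(0.9906) ≈ 0.16094. Doubling: P(τ_{2.12} ≤ 4.58) ≈ 2 · 0.16094 = 0.32188 ≈ 0.3219.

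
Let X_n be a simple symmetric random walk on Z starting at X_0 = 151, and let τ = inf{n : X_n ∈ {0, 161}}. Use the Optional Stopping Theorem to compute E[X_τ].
E[X_τ] = 151

X_n is a martingale and τ is a bounded-mean stopping time (indeed τ is finite a.s. with bounded expectation since the walk is in a bounded region). By the OST, E[X_τ] = E[X_0] = 151. Equivalently: E[X_τ] = 161 · P(hit 161 first) + 0 · P(hit 0 first) = 161 · (151/161) = 151.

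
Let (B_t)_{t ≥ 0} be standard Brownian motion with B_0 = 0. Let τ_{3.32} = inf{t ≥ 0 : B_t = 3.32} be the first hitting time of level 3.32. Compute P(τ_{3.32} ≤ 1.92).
P(τ_{3.32} ≤ 1.92) = 2(1 − Φ(3.32/√1.92)) = 2(1 − Φ(2.3960)) ≈ 0.0166

By the reflection principle for standard BM, P(τ_b ≤ t) = 2 · P(B_t ≥ b). Since B_t ~ N(0, t), P(B_t ≥ 3.32) = 1 − Φ(3.32/√t) = 1 − Φ(3.32/√1.92) = 1 − Φ(2.3960) ≈ 0.00829. Doubling: P(τ_{3.32} ≤ 1.92) ≈ 2 · 0.00829 = 0.01658 ≈ 0.0166.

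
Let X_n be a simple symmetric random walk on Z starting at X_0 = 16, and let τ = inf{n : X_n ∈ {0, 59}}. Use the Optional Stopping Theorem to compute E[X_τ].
E[X_τ] = 16

X_n is a martingale and τ is a bounded-mean stopping time (indeed τ is finite a.s. with bounded expectation since the walk is in a bounded region). By the OST, E[X_τ] = E[X_0] = 16. Equivalently: E[X_τ] = 59 · P(hit 59 first) + 0 · P(hit 0 first) = 59 · (16/59) = 16.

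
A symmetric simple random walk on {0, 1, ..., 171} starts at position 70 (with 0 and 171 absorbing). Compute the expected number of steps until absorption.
E[τ | X_0 = 70] = 7070

Let v_k = E[τ | X_0 = k]. Boundary: v_0 = v_171 = 0. Recurrence: v_k = 1 + (v_{k-1} + v_{k+1})/2 for 1 ≤ k ≤ 170. The particular solution to v_k − (v_{k-1} + v_{k+1})/2 = 1 is v_k = −k^2. Adding homogeneous solution A + B k and matching boundaries gives v_k = k (171 − k). Substituting k = 70: v_70 = 70 · 101 = 7070.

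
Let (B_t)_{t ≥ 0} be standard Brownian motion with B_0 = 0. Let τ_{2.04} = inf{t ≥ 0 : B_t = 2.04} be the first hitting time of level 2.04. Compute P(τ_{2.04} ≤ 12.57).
P(τ_{2.04} ≤ 12.57) = 2(1 − Φ(2.04/√12.57)) = 2(1 − Φ(0.5754)) ≈ 0.5650

By the reflection principle for standard BM, P(τ_b ≤ t) = 2 · P(B_t ≥ b). Since B_t ~ N(0, t), P(B_t ≥ 2.04) = 1 − Φ(2.04/√t) = 1 − Φ(2.04/√12.57) = 1 − Φ(0.5754) ≈ 0.28251. Doubling: P(τ_{2.04} ≤ 12.57) ≈ 2 · 0.28251 = 0.56502 ≈ 0.5650.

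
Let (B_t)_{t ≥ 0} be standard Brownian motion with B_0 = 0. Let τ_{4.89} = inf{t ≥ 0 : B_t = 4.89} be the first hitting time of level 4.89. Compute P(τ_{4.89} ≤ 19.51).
P(τ_{4.89} ≤ 19.51) = 2(1 − Φ(4.89/√19.51)) = 2(1 − Φ(1.1071)) ≈ 0.2683

By the reflection principle for standard BM, P(τ_b ≤ t) = 2 · P(B_t ≥ b). Since B_t ~ N(0, t), P(B_t ≥ 4.89) = 1 − Φ(4.89/√t) = 1 − Φ(4.89/√19.51) = 1 − Φ(1.1071) ≈ 0.13413. Doubling: P(τ_{4.89} ≤ 19.51) ≈ 2 · 0.13413 = 0.26826 ≈ 0.2683.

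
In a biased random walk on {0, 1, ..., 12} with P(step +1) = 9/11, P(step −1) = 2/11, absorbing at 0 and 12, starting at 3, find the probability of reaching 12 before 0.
P(hit 12 before 0) = (1 − (2/9)^3) / (1 − (2/9)^12) = 387420489/391719185

Let u_k denote P(reach 12 before 0 | start at k). Boundary: u_0 = 0, u_12 = 1. Recurrence: u_k = 9/11·u_{k+1} + 2/11·u_{k-1} for 1 ≤ k ≤ 11. Try u_k = A + B·r^k with r = q/p = (2/11)/(9/11) = 2/9. Substitution satisfies the recurrence; boundary conditions give:
  u_k = (1 − r^k) / (1 − r^N) = (1 − (2/9)^3) / (1 − (2/9)^12) = 387420489/391719185.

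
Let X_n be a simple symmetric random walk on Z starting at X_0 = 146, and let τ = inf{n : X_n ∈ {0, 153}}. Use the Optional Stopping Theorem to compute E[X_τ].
E[X_τ] = 146

X_n is a martingale and τ is a bounded-mean stopping time (indeed τ is finite a.s. with bounded expectation since the walk is in a bounded region). By the OST, E[X_τ] = E[X_0] = 146. Equivalently: E[X_τ] = 153 · P(hit 153 first) + 0 · P(hit 0 first) = 153 · (146/153) = 146.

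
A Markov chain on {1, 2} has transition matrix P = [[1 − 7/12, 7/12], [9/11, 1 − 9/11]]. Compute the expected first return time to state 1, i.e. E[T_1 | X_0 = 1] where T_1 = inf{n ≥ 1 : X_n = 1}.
E[T_1 | X_0 = 1] = 1/π_1 = 185/108

For an irreducible recurrent Markov chain with stationary distribution π, E[T_i | X_0 = i] = 1/π_i (Kac's formula). Here π_1 = (9/11)/(7/12 + 9/11) = (9/11)/(185/132) = 108/185, so E[T_1 | X_0 = 1] = 1/π_1 = (7/12 + 9/11)/(9/11) = (185/132)/(9/11) = 185/108.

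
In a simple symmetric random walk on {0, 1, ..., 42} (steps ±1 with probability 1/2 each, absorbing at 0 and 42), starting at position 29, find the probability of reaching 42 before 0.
P(hit 42 before 0) = 29/42

Let u_k = P(hit 42 before 0 | start at k). Then u_0 = 0, u_42 = 1, and u_k = u_{k-1}/2 + u_{k+1}/2 for 1 ≤ k ≤ 41. This harmonic recurrence is solved by u_k = k/42, giving u_29 = 29/42.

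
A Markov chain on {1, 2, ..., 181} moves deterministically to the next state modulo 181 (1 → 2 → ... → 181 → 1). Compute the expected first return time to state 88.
E[T_88 | X_0 = 88] = 181

The chain cycles deterministically, so starting at state 88 it returns in exactly 181 steps. Equivalently, the stationary distribution is uniform π_j = 1/181 for every state j, so by Kac's formula E[T_88] = 1/π_88 = 181.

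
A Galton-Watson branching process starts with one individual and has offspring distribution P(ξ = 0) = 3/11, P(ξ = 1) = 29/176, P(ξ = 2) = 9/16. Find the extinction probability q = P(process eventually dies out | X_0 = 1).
q = 16/33

The pgf is f(s) = 3/11 + 29/176·s + 9/16·s². The extinction probability q is the smallest fixed point of f in [0, 1]. Setting s = f(s):
  9/16·s² + (29/176 − 1)·s + 3/11 = 0
  9/16·s² − (3/11 + 9/16)·s + 3/11 = 0
which factors as (s − 1)·(9/16·s − 3/11) = 0, giving roots s = 1 and s = (3/11)/(9/16) = 16/33.
Mean offspring μ = 29/176 + 2·9/16 = 227/176 > 1 (supercritical), so q < 1. The extinction probability is the smaller root: q = (3/11)/(9/16) = 16/33.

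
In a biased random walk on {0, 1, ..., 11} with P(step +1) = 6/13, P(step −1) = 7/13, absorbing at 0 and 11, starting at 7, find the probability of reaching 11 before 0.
P(hit 11 before 0) = (1 − (7/6)^7) / (1 − (7/6)^11) = 704514672/1614529687

Let u_k denote P(reach 11 before 0 | start at k). Boundary: u_0 = 0, u_11 = 1. Recurrence: u_k = 6/13·u_{k+1} + 7/13·u_{k-1} for 1 ≤ k ≤ 10. Try u_k = A + B·r^k with r = q/p = (7/13)/(6/13) = 7/6. Substitution satisfies the recurrence; boundary conditions give:
  u_k = (1 − r^k) / (1 − r^N) = (1 − (7/6)^7) / (1 − (7/6)^11) = 704514672/1614529687.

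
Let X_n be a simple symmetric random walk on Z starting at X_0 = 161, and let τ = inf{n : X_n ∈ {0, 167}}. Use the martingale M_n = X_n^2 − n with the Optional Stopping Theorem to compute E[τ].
E[τ] = 966

M_n = X_n^2 − n is a martingale (since E[X_{n+1}^2 | F_n] = X_n^2 + 1). By OST (τ has finite mean in a bounded region), E[M_τ] = E[M_0] = X_0^2 − 0 = 161^2 = 25921. Also E[M_τ] = E[X_τ^2] − E[τ]. The walk exits at 0 or 167, with P(hit 167 first) = 161/167, so E[X_τ^2] = 167^2 · 161/167 + 0 = 26887. Thus E[τ] = E[X_τ^2] − E[M_τ] = 26887 − 25921 = 966 = 161(167 − 161) = 966.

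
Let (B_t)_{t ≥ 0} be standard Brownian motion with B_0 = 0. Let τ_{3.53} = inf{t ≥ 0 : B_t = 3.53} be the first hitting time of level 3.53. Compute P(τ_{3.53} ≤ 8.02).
P(τ_{3.53} ≤ 8.02) = 2(1 − Φ(3.53/√8.02)) = 2(1 − Φ(1.2465)) ≈ 0.2126

By the reflection principle for standard BM, P(τ_b ≤ t) = 2 · P(B_t ≥ b). Since B_t ~ N(0, t), P(B_t ≥ 3.53) = 1 − Φ(3.53/√t) = 1 − Φ(3.53/√8.02) = 1 − Φ(1.2465) ≈ 0.10629. Doubling: P(τ_{3.53} ≤ 8.02) ≈ 2 · 0.10629 = 0.21258 ≈ 0.2126.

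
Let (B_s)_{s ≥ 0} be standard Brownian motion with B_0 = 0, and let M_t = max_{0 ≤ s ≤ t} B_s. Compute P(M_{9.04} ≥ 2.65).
P(M_{9.04} ≥ 2.65) = 2·P(B_{9.04} ≥ 2.65) = 2(1 − Φ(2.65/√9.04)) ≈ 0.3781

By the reflection principle for Brownian motion, P(M_t ≥ a) = 2 · P(B_t ≥ a) for a ≥ 0. Since B_t ~ N(0, t), P(B_t ≥ 2.65) = 1 − Φ(2.65/√t) = 1 − Φ(2.65/√9.04) = 1 − Φ(0.8814). So
  P(M_{9.04} ≥ 2.65) = 2(1 − Φ(0.8814)) ≈ 0.3781.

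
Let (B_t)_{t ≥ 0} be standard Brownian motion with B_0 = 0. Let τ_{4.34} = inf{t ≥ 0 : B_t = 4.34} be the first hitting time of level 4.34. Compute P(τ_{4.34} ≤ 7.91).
P(τ_{4.34} ≤ 7.91) = 2(1 − Φ(4.34/√7.91)) = 2(1 − Φ(1.5431)) ≈ 0.1228

By the reflection principle for standard BM, P(τ_b ≤ t) = 2 · P(B_t ≥ b). Since B_t ~ N(0, t), P(B_t ≥ 4.34) = 1 − Φ(4.34/√t) = 1 − Φ(4.34/√7.91) = 1 − Φ(1.5431) ≈ 0.06140. Doubling: P(τ_{4.34} ≤ 7.91) ≈ 2 · 0.06140 = 0.12280 ≈ 0.1228.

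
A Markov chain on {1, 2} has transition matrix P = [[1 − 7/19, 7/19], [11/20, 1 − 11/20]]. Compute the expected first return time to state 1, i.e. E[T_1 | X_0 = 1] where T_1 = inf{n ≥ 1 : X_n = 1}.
E[T_1 | X_0 = 1] = 1/π_1 = 349/209

For an irreducible recurrent Markov chain with stationary distribution π, E[T_i | X_0 = i] = 1/π_i (Kac's formula). Here π_1 = (11/20)/(7/19 + 11/20) = (11/20)/(349/380) = 209/349, so E[T_1 | X_0 = 1] = 1/π_1 = (7/19 + 11/20)/(11/20) = (349/380)/(11/20) = 349/209.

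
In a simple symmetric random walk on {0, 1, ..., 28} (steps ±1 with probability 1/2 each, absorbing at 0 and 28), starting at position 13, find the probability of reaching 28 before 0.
P(hit 28 before 0) = 13/28

Let u_k = P(hit 28 before 0 | start at k). Then u_0 = 0, u_28 = 1, and u_k = u_{k-1}/2 + u_{k+1}/2 for 1 ≤ k ≤ 27. This harmonic recurrence is solved by u_k = k/28, giving u_13 = 13/28.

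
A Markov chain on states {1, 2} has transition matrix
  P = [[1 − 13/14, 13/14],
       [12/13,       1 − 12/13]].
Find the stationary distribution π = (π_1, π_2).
π_1 = 168/337, π_2 = 169/337

Solve πP = π with π_1 + π_2 = 1. From πP = π: π_1 · (1 − 13/14) + π_2 · 12/13 = π_1 ⇒ π_2 · 12/13 = π_1 · 13/14 ⇒ π_2/π_1 = (13/14)/(12/13) = 169/168. Together with π_1 + π_2 = 1:
  π_1 = (12/13)/(13/14 + 12/13) = (12/13)/(337/182) = 168/337,
  π_2 = (13/14)/(13/14 + 12/13) = (13/14)/(337/182) = 169/337.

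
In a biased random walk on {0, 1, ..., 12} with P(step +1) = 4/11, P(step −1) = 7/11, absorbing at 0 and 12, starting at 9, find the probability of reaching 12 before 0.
P(hit 12 before 0) = (1 − (7/4)^9) / (1 − (7/4)^12) = 9196608/49550215

Let u_k denote P(reach 12 before 0 | start at k). Boundary: u_0 = 0, u_12 = 1. Recurrence: u_k = 4/11·u_{k+1} + 7/11·u_{k-1} for 1 ≤ k ≤ 11. Try u_k = A + B·r^k with r = q/p = (7/11)/(4/11) = 7/4. Substitution satisfies the recurrence; boundary conditions give:
  u_k = (1 − r^k) / (1 − r^N) = (1 − (7/4)^9) / (1 − (7/4)^12) = 9196608/49550215.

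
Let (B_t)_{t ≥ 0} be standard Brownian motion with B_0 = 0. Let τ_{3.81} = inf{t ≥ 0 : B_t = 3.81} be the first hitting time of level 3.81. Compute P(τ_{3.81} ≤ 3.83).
P(τ_{3.81} ≤ 3.83) = 2(1 − Φ(3.81/√3.83)) = 2(1 − Φ(1.9468)) ≈ 0.0516

By the reflection principle for standard BM, P(τ_b ≤ t) = 2 · P(B_t ≥ b). Since B_t ~ N(0, t), P(B_t ≥ 3.81) = 1 − Φ(3.81/√t) = 1 − Φ(3.81/√3.83) = 1 − Φ(1.9468) ≈ 0.02578. Doubling: P(τ_{3.81} ≤ 3.83) ≈ 2 · 0.02578 = 0.05156 ≈ 0.0516.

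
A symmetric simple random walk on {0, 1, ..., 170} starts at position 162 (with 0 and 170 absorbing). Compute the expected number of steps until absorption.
E[τ | X_0 = 162] = 1296

Let v_k = E[τ | X_0 = k]. Boundary: v_0 = v_170 = 0. Recurrence: v_k = 1 + (v_{k-1} + v_{k+1})/2 for 1 ≤ k ≤ 169. The particular solution to v_k − (v_{k-1} + v_{k+1})/2 = 1 is v_k = −k^2. Adding homogeneous solution A + B k and matching boundaries gives v_k = k (170 − k). Substituting k = 162: v_162 = 162 · 8 = 1296.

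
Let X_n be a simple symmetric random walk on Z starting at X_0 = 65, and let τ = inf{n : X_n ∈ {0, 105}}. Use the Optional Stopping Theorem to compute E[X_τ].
E[X_τ] = 65

X_n is a martingale and τ is a bounded-mean stopping time (indeed τ is finite a.s. with bounded expectation since the walk is in a bounded region). By the OST, E[X_τ] = E[X_0] = 65. Equivalently: E[X_τ] = 105 · P(hit 105 first) + 0 · P(hit 0 first) = 105 · (65/105) = 65.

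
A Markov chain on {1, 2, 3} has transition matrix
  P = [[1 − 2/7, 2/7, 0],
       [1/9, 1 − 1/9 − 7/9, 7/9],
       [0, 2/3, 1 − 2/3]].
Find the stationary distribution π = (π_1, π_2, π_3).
π = (7/46, 9/23, 21/46)

This is a birth-death chain on three states, which satisfies detailed balance: π_1 · P_{12} = π_2 · P_{21} and π_2 · P_{23} = π_3 · P_{32}.
From π_1 · 2/7 = π_2 · 1/9: π_2/π_1 = (2/7)/(1/9) = 18/7.
From π_2 · 7/9 = π_3 · 2/3: π_3/π_2 = (7/9)/(2/3) = 7/6.
Take π_1 proportional to 1; then unnormalized π = (1, 18/7, 3). Normalize by dividing by the sum 46/7:
  π = (7/46, 9/23, 21/46).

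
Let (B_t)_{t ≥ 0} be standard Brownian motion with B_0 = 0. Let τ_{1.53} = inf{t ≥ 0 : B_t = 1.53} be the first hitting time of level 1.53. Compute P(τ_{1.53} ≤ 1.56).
P(τ_{1.53} ≤ 1.56) = 2(1 − Φ(1.53/√1.56)) = 2(1 − Φ(1.2250)) ≈ 0.2206

By the reflection principle for standard BM, P(τ_b ≤ t) = 2 · P(B_t ≥ b). Since B_t ~ N(0, t), P(B_t ≥ 1.53) = 1 − Φ(1.53/√t) = 1 − Φ(1.53/√1.56) = 1 − Φ(1.2250) ≈ 0.11029. Doubling: P(τ_{1.53} ≤ 1.56) ≈ 2 · 0.11029 = 0.22058 ≈ 0.2206.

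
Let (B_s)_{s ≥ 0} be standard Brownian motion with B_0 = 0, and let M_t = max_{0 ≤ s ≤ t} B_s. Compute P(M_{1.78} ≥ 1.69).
P(M_{1.78} ≥ 1.69) = 2·P(B_{1.78} ≥ 1.69) = 2(1 − Φ(1.69/√1.78)) ≈ 0.2053

By the reflection principle for Brownian motion, P(M_t ≥ a) = 2 · P(B_t ≥ a) for a ≥ 0. Since B_t ~ N(0, t), P(B_t ≥ 1.69) = 1 − Φ(1.69/√t) = 1 − Φ(1.69/√1.78) = 1 − Φ(1.2667). So
  P(M_{1.78} ≥ 1.69) = 2(1 − Φ(1.2667)) ≈ 0.2053.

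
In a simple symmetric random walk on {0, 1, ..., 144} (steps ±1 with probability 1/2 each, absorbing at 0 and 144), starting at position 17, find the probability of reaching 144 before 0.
P(hit 144 before 0) = 17/144

Let u_k = P(hit 144 before 0 | start at k). Then u_0 = 0, u_144 = 1, and u_k = u_{k-1}/2 + u_{k+1}/2 for 1 ≤ k ≤ 143. This harmonic recurrence is solved by u_k = k/144, giving u_17 = 17/144.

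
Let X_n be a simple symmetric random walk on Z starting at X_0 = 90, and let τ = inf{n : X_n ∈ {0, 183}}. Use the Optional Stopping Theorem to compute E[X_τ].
E[X_τ] = 90

X_n is a martingale and τ is a bounded-mean stopping time (indeed τ is finite a.s. with bounded expectation since the walk is in a bounded region). By the OST, E[X_τ] = E[X_0] = 90. Equivalently: E[X_τ] = 183 · P(hit 183 first) + 0 · P(hit 0 first) = 183 · (90/183) = 90.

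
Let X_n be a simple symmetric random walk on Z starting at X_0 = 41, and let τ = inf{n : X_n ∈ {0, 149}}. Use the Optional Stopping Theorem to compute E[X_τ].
E[X_τ] = 41

X_n is a martingale and τ is a bounded-mean stopping time (indeed τ is finite a.s. with bounded expectation since the walk is in a bounded region). By the OST, E[X_τ] = E[X_0] = 41. Equivalently: E[X_τ] = 149 · P(hit 149 first) + 0 · P(hit 0 first) = 149 · (41/149) = 41.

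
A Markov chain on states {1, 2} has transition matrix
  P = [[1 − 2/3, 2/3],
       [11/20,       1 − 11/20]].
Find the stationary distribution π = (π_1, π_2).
π_1 = 33/73, π_2 = 40/73

Solve πP = π with π_1 + π_2 = 1. From πP = π: π_1 · (1 − 2/3) + π_2 · 11/20 = π_1 ⇒ π_2 · 11/20 = π_1 · 2/3 ⇒ π_2/π_1 = (2/3)/(11/20) = 40/33. Together with π_1 + π_2 = 1:
  π_1 = (11/20)/(2/3 + 11/20) = (11/20)/(73/60) = 33/73,
  π_2 = (2/3)/(2/3 + 11/20) = (2/3)/(73/60) = 40/73.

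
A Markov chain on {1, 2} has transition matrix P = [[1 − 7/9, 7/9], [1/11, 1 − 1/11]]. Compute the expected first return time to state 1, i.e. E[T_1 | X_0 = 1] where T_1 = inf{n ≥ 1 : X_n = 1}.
E[T_1 | X_0 = 1] = 1/π_1 = 86/9

For an irreducible recurrent Markov chain with stationary distribution π, E[T_i | X_0 = i] = 1/π_i (Kac's formula). Here π_1 = (1/11)/(7/9 + 1/11) = (1/11)/(86/99) = 9/86, so E[T_1 | X_0 = 1] = 1/π_1 = (7/9 + 1/11)/(1/11) = (86/99)/(1/11) = 86/9.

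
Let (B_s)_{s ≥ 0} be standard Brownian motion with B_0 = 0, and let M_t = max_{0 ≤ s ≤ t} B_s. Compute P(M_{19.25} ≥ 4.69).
P(M_{19.25} ≥ 4.69) = 2·P(B_{19.25} ≥ 4.69) = 2(1 − Φ(4.69/√19.25)) ≈ 0.2851

By the reflection principle for Brownian motion, P(M_t ≥ a) = 2 · P(B_t ≥ a) for a ≥ 0. Since B_t ~ N(0, t), P(B_t ≥ 4.69) = 1 − Φ(4.69/√t) = 1 − Φ(4.69/√19.25) = 1 − Φ(1.0690). So
  P(M_{19.25} ≥ 4.69) = 2(1 − Φ(1.0690)) ≈ 0.2851.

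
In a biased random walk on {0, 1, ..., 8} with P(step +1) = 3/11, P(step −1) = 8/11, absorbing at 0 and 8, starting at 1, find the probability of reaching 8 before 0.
P(hit 8 before 0) = (1 − (8/3)^1) / (1 − (8/3)^8) = 2187/3354131

Let u_k denote P(reach 8 before 0 | start at k). Boundary: u_0 = 0, u_8 = 1. Recurrence: u_k = 3/11·u_{k+1} + 8/11·u_{k-1} for 1 ≤ k ≤ 7. Try u_k = A + B·r^k with r = q/p = (8/11)/(3/11) = 8/3. Substitution satisfies the recurrence; boundary conditions give:
  u_k = (1 − r^k) / (1 − r^N) = (1 − (8/3)^1) / (1 − (8/3)^8) = 2187/3354131.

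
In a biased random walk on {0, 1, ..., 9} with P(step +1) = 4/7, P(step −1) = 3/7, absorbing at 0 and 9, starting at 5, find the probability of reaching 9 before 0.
P(hit 9 before 0) = (1 − (3/4)^5) / (1 − (3/4)^9) = 199936/242461

Let u_k denote P(reach 9 before 0 | start at k). Boundary: u_0 = 0, u_9 = 1. Recurrence: u_k = 4/7·u_{k+1} + 3/7·u_{k-1} for 1 ≤ k ≤ 8. Try u_k = A + B·r^k with r = q/p = (3/7)/(4/7) = 3/4. Substitution satisfies the recurrence; boundary conditions give:
  u_k = (1 − r^k) / (1 − r^N) = (1 − (3/4)^5) / (1 − (3/4)^9) = 199936/242461.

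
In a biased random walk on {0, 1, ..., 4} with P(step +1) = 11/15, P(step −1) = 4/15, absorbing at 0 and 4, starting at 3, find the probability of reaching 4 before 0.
P(hit 4 before 0) = (1 − (4/11)^3) / (1 − (4/11)^4) = 1991/2055

Let u_k denote P(reach 4 before 0 | start at k). Boundary: u_0 = 0, u_4 = 1. Recurrence: u_k = 11/15·u_{k+1} + 4/15·u_{k-1} for 1 ≤ k ≤ 3. Try u_k = A + B·r^k with r = q/p = (4/15)/(11/15) = 4/11. Substitution satisfies the recurrence; boundary conditions give:
  u_k = (1 − r^k) / (1 − r^N) = (1 − (4/11)^3) / (1 − (4/11)^4) = 1991/2055.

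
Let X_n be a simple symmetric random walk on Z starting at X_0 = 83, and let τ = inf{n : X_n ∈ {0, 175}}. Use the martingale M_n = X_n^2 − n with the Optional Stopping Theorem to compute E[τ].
E[τ] = 7636

M_n = X_n^2 − n is a martingale (since E[X_{n+1}^2 | F_n] = X_n^2 + 1). By OST (τ has finite mean in a bounded region), E[M_τ] = E[M_0] = X_0^2 − 0 = 83^2 = 6889. Also E[M_τ] = E[X_τ^2] − E[τ]. The walk exits at 0 or 175, with P(hit 175 first) = 83/175, so E[X_τ^2] = 175^2 · 83/175 + 0 = 14525. Thus E[τ] = E[X_τ^2] − E[M_τ] = 14525 − 6889 = 7636 = 83(175 − 83) = 7636.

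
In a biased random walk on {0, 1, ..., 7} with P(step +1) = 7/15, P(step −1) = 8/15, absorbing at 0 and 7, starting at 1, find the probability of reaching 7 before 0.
P(hit 7 before 0) = (1 − (8/7)^1) / (1 − (8/7)^7) = 117649/1273609

Let u_k denote P(reach 7 before 0 | start at k). Boundary: u_0 = 0, u_7 = 1. Recurrence: u_k = 7/15·u_{k+1} + 8/15·u_{k-1} for 1 ≤ k ≤ 6. Try u_k = A + B·r^k with r = q/p = (8/15)/(7/15) = 8/7. Substitution satisfies the recurrence; boundary conditions give:
  u_k = (1 − r^k) / (1 − r^N) = (1 − (8/7)^1) / (1 − (8/7)^7) = 117649/1273609.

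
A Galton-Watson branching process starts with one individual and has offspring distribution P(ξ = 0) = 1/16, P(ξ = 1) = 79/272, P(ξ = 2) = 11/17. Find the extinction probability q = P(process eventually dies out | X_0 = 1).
q = 17/176

The pgf is f(s) = 1/16 + 79/272·s + 11/17·s². The extinction probability q is the smallest fixed point of f in [0, 1]. Setting s = f(s):
  11/17·s² + (79/272 − 1)·s + 1/16 = 0
  11/17·s² − (1/16 + 11/17)·s + 1/16 = 0
which factors as (s − 1)·(11/17·s − 1/16) = 0, giving roots s = 1 and s = (1/16)/(11/17) = 17/176.
Mean offspring μ = 79/272 + 2·11/17 = 431/272 > 1 (supercritical), so q < 1. The extinction probability is the smaller root: q = (1/16)/(11/17) = 17/176.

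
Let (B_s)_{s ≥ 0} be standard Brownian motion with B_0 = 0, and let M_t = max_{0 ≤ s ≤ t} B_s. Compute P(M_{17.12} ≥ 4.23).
P(M_{17.12} ≥ 4.23) = 2·P(B_{17.12} ≥ 4.23) = 2(1 − Φ(4.23/√17.12)) ≈ 0.3066

By the reflection principle for Brownian motion, P(M_t ≥ a) = 2 · P(B_t ≥ a) for a ≥ 0. Since B_t ~ N(0, t), P(B_t ≥ 4.23) = 1 − Φ(4.23/√t) = 1 − Φ(4.23/√17.12) = 1 − Φ(1.0223). So
  P(M_{17.12} ≥ 4.23) = 2(1 − Φ(1.0223)) ≈ 0.3066.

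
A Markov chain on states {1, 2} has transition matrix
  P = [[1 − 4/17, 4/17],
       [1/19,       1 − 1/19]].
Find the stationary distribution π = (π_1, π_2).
π_1 = 17/93, π_2 = 76/93

Solve πP = π with π_1 + π_2 = 1. From πP = π: π_1 · (1 − 4/17) + π_2 · 1/19 = π_1 ⇒ π_2 · 1/19 = π_1 · 4/17 ⇒ π_2/π_1 = (4/17)/(1/19) = 76/17. Together with π_1 + π_2 = 1:
  π_1 = (1/19)/(4/17 + 1/19) = (1/19)/(93/323) = 17/93,
  π_2 = (4/17)/(4/17 + 1/19) = (4/17)/(93/323) = 76/93.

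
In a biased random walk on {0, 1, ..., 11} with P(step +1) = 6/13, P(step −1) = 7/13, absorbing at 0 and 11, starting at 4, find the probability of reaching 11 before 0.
P(hit 11 before 0) = (1 − (7/6)^4) / (1 − (7/6)^11) = 309329280/1614529687

Let u_k denote P(reach 11 before 0 | start at k). Boundary: u_0 = 0, u_11 = 1. Recurrence: u_k = 6/13·u_{k+1} + 7/13·u_{k-1} for 1 ≤ k ≤ 10. Try u_k = A + B·r^k with r = q/p = (7/13)/(6/13) = 7/6. Substitution satisfies the recurrence; boundary conditions give:
  u_k = (1 − r^k) / (1 − r^N) = (1 − (7/6)^4) / (1 − (7/6)^11) = 309329280/1614529687.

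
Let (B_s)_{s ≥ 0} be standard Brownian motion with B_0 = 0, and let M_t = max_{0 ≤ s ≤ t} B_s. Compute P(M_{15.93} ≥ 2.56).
P(M_{15.93} ≥ 2.56) = 2·P(B_{15.93} ≥ 2.56) = 2(1 − Φ(2.56/√15.93)) ≈ 0.5213

By the reflection principle for Brownian motion, P(M_t ≥ a) = 2 · P(B_t ≥ a) for a ≥ 0. Since B_t ~ N(0, t), P(B_t ≥ 2.56) = 1 − Φ(2.56/√t) = 1 − Φ(2.56/√15.93) = 1 − Φ(0.6414). So
  P(M_{15.93} ≥ 2.56) = 2(1 − Φ(0.6414)) ≈ 0.5213.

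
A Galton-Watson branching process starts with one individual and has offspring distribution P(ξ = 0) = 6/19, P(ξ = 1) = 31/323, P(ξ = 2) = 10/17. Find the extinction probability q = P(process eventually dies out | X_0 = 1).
q = 51/95

The pgf is f(s) = 6/19 + 31/323·s + 10/17·s². The extinction probability q is the smallest fixed point of f in [0, 1]. Setting s = f(s):
  10/17·s² + (31/323 − 1)·s + 6/19 = 0
  10/17·s² − (6/19 + 10/17)·s + 6/19 = 0
which factors as (s − 1)·(10/17·s − 6/19) = 0, giving roots s = 1 and s = (6/19)/(10/17) = 51/95.
Mean offspring μ = 31/323 + 2·10/17 = 411/323 > 1 (supercritical), so q < 1. The extinction probability is the smaller root: q = (6/19)/(10/17) = 51/95.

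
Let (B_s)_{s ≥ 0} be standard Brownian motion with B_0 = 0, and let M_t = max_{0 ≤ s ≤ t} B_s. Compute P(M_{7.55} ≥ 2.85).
P(M_{7.55} ≥ 2.85) = 2·P(B_{7.55} ≥ 2.85) = 2(1 − Φ(2.85/√7.55)) ≈ 0.2996

By the reflection principle for Brownian motion, P(M_t ≥ a) = 2 · P(B_t ≥ a) for a ≥ 0. Since B_t ~ N(0, t), P(B_t ≥ 2.85) = 1 − Φ(2.85/√t) = 1 − Φ(2.85/√7.55) = 1 − Φ(1.0372). So
  P(M_{7.55} ≥ 2.85) = 2(1 − Φ(1.0372)) ≈ 0.2996.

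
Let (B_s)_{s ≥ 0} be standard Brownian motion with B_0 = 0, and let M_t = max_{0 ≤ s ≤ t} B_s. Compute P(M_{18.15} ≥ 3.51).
P(M_{18.15} ≥ 3.51) = 2·P(B_{18.15} ≥ 3.51) = 2(1 − Φ(3.51/√18.15)) ≈ 0.4100

By the reflection principle for Brownian motion, P(M_t ≥ a) = 2 · P(B_t ≥ a) for a ≥ 0. Since B_t ~ N(0, t), P(B_t ≥ 3.51) = 1 − Φ(3.51/√t) = 1 − Φ(3.51/√18.15) = 1 − Φ(0.8239). So
  P(M_{18.15} ≥ 3.51) = 2(1 − Φ(0.8239)) ≈ 0.4100.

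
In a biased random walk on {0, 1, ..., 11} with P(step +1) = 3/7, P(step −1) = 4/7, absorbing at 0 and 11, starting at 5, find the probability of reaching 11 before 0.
P(hit 11 before 0) = (1 − (4/3)^5) / (1 − (4/3)^11) = 569349/4017157

Let u_k denote P(reach 11 before 0 | start at k). Boundary: u_0 = 0, u_11 = 1. Recurrence: u_k = 3/7·u_{k+1} + 4/7·u_{k-1} for 1 ≤ k ≤ 10. Try u_k = A + B·r^k with r = q/p = (4/7)/(3/7) = 4/3. Substitution satisfies the recurrence; boundary conditions give:
  u_k = (1 − r^k) / (1 − r^N) = (1 − (4/3)^5) / (1 − (4/3)^11) = 569349/4017157.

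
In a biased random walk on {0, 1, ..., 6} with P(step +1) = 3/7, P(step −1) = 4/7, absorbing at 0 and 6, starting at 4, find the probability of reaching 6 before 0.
P(hit 6 before 0) = (1 − (4/3)^4) / (1 − (4/3)^6) = 225/481

Let u_k denote P(reach 6 before 0 | start at k). Boundary: u_0 = 0, u_6 = 1. Recurrence: u_k = 3/7·u_{k+1} + 4/7·u_{k-1} for 1 ≤ k ≤ 5. Try u_k = A + B·r^k with r = q/p = (4/7)/(3/7) = 4/3. Substitution satisfies the recurrence; boundary conditions give:
  u_k = (1 − r^k) / (1 − r^N) = (1 − (4/3)^4) / (1 − (4/3)^6) = 225/481.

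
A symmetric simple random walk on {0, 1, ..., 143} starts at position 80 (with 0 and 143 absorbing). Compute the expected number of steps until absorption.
E[τ | X_0 = 80] = 5040

Let v_k = E[τ | X_0 = k]. Boundary: v_0 = v_143 = 0. Recurrence: v_k = 1 + (v_{k-1} + v_{k+1})/2 for 1 ≤ k ≤ 142. The particular solution to v_k − (v_{k-1} + v_{k+1})/2 = 1 is v_k = −k^2. Adding homogeneous solution A + B k and matching boundaries gives v_k = k (143 − k). Substituting k = 80: v_80 = 80 · 63 = 5040.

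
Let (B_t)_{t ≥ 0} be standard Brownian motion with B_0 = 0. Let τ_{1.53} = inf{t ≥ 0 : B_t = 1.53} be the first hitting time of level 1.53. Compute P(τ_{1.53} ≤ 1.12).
P(τ_{1.53} ≤ 1.12) = 2(1 − Φ(1.53/√1.12)) = 2(1 − Φ(1.4457)) ≈ 0.1483

By the reflection principle for standard BM, P(τ_b ≤ t) = 2 · P(B_t ≥ b). Since B_t ~ N(0, t), P(B_t ≥ 1.53) = 1 − Φ(1.53/√t) = 1 − Φ(1.53/√1.12) = 1 − Φ(1.4457) ≈ 0.07413. Doubling: P(τ_{1.53} ≤ 1.12) ≈ 2 · 0.07413 = 0.14826 ≈ 0.1483.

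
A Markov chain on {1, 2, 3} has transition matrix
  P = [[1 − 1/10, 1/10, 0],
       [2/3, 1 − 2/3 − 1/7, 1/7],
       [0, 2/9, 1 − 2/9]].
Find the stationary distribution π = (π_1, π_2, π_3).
π = (280/349, 42/349, 27/349)

This is a birth-death chain on three states, which satisfies detailed balance: π_1 · P_{12} = π_2 · P_{21} and π_2 · P_{23} = π_3 · P_{32}.
From π_1 · 1/10 = π_2 · 2/3: π_2/π_1 = (1/10)/(2/3) = 3/20.
From π_2 · 1/7 = π_3 · 2/9: π_3/π_2 = (1/7)/(2/9) = 9/14.
Take π_1 proportional to 1; then unnormalized π = (1, 3/20, 27/280). Normalize by dividing by the sum 349/280:
  π = (280/349, 42/349, 27/349).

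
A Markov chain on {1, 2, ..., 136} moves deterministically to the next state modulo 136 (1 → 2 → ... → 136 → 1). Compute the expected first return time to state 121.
E[T_121 | X_0 = 121] = 136

The chain cycles deterministically, so starting at state 121 it returns in exactly 136 steps. Equivalently, the stationary distribution is uniform π_j = 1/136 for every state j, so by Kac's formula E[T_121] = 1/π_121 = 136.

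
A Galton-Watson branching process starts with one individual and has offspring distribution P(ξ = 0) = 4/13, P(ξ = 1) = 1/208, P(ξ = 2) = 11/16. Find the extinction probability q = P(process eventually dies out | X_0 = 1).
q = 64/143

The pgf is f(s) = 4/13 + 1/208·s + 11/16·s². The extinction probability q is the smallest fixed point of f in [0, 1]. Setting s = f(s):
  11/16·s² + (1/208 − 1)·s + 4/13 = 0
  11/16·s² − (4/13 + 11/16)·s + 4/13 = 0
which factors as (s − 1)·(11/16·s − 4/13) = 0, giving roots s = 1 and s = (4/13)/(11/16) = 64/143.
Mean offspring μ = 1/208 + 2·11/16 = 287/208 > 1 (supercritical), so q < 1. The extinction probability is the smaller root: q = (4/13)/(11/16) = 64/143.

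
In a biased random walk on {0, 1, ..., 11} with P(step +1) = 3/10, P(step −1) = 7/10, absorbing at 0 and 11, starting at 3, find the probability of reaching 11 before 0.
P(hit 11 before 0) = (1 − (7/3)^3) / (1 − (7/3)^11) = 518319/494287399

Let u_k denote P(reach 11 before 0 | start at k). Boundary: u_0 = 0, u_11 = 1. Recurrence: u_k = 3/10·u_{k+1} + 7/10·u_{k-1} for 1 ≤ k ≤ 10. Try u_k = A + B·r^k with r = q/p = (7/10)/(3/10) = 7/3. Substitution satisfies the recurrence; boundary conditions give:
  u_k = (1 − r^k) / (1 − r^N) = (1 − (7/3)^3) / (1 − (7/3)^11) = 518319/494287399.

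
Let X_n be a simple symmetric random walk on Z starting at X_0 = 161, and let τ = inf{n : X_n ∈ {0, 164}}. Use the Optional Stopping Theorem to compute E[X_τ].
E[X_τ] = 161

X_n is a martingale and τ is a bounded-mean stopping time (indeed τ is finite a.s. with bounded expectation since the walk is in a bounded region). By the OST, E[X_τ] = E[X_0] = 161. Equivalently: E[X_τ] = 164 · P(hit 164 first) + 0 · P(hit 0 first) = 164 · (161/164) = 161.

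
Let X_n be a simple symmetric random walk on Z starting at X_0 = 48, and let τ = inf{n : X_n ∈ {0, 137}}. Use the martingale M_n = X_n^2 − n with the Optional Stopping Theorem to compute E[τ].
E[τ] = 4272

M_n = X_n^2 − n is a martingale (since E[X_{n+1}^2 | F_n] = X_n^2 + 1). By OST (τ has finite mean in a bounded region), E[M_τ] = E[M_0] = X_0^2 − 0 = 48^2 = 2304. Also E[M_τ] = E[X_τ^2] − E[τ]. The walk exits at 0 or 137, with P(hit 137 first) = 48/137, so E[X_τ^2] = 137^2 · 48/137 + 0 = 6576. Thus E[τ] = E[X_τ^2] − E[M_τ] = 6576 − 2304 = 4272 = 48(137 − 48) = 4272.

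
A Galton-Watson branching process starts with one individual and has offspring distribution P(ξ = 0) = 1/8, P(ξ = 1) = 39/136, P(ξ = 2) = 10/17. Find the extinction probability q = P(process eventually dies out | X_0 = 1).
q = 17/80

The pgf is f(s) = 1/8 + 39/136·s + 10/17·s². The extinction probability q is the smallest fixed point of f in [0, 1]. Setting s = f(s):
  10/17·s² + (39/136 − 1)·s + 1/8 = 0
  10/17·s² − (1/8 + 10/17)·s + 1/8 = 0
which factors as (s − 1)·(10/17·s − 1/8) = 0, giving roots s = 1 and s = (1/8)/(10/17) = 17/80.
Mean offspring μ = 39/136 + 2·10/17 = 199/136 > 1 (supercritical), so q < 1. The extinction probability is the smaller root: q = (1/8)/(10/17) = 17/80.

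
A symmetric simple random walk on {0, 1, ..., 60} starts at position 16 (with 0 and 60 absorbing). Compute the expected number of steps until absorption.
E[τ | X_0 = 16] = 704

Let v_k = E[τ | X_0 = k]. Boundary: v_0 = v_60 = 0. Recurrence: v_k = 1 + (v_{k-1} + v_{k+1})/2 for 1 ≤ k ≤ 59. The particular solution to v_k − (v_{k-1} + v_{k+1})/2 = 1 is v_k = −k^2. Adding homogeneous solution A + B k and matching boundaries gives v_k = k (60 − k). Substituting k = 16: v_16 = 16 · 44 = 704.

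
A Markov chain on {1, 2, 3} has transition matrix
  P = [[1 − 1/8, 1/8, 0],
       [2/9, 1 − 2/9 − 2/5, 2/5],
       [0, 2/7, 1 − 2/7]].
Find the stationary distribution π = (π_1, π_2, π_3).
π = (20/47, 45/188, 63/188)

This is a birth-death chain on three states, which satisfies detailed balance: π_1 · P_{12} = π_2 · P_{21} and π_2 · P_{23} = π_3 · P_{32}.
From π_1 · 1/8 = π_2 · 2/9: π_2/π_1 = (1/8)/(2/9) = 9/16.
From π_2 · 2/5 = π_3 · 2/7: π_3/π_2 = (2/5)/(2/7) = 7/5.
Take π_1 proportional to 1; then unnormalized π = (1, 9/16, 63/80). Normalize by dividing by the sum 47/20:
  π = (20/47, 45/188, 63/188).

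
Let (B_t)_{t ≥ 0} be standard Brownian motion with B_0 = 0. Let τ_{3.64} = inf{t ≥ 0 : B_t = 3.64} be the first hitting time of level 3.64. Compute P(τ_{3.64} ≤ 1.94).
P(τ_{3.64} ≤ 1.94) = 2(1 − Φ(3.64/√1.94)) = 2(1 − Φ(2.6134)) ≈ 0.0090

By the reflection principle for standard BM, P(τ_b ≤ t) = 2 · P(B_t ≥ b). Since B_t ~ N(0, t), P(B_t ≥ 3.64) = 1 − Φ(3.64/√t) = 1 − Φ(3.64/√1.94) = 1 − Φ(2.6134) ≈ 0.00448. Doubling: P(τ_{3.64} ≤ 1.94) ≈ 2 · 0.00448 = 0.00896 ≈ 0.0090.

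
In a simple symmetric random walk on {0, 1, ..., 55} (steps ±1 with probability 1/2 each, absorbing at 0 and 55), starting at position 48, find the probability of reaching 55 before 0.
P(hit 55 before 0) = 48/55

Let u_k = P(hit 55 before 0 | start at k). Then u_0 = 0, u_55 = 1, and u_k = u_{k-1}/2 + u_{k+1}/2 for 1 ≤ k ≤ 54. This harmonic recurrence is solved by u_k = k/55, giving u_48 = 48/55.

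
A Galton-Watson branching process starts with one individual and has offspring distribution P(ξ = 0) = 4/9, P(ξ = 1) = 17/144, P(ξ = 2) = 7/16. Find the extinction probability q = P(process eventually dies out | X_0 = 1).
q = 1

Mean offspring μ = 0·4/9 + 1·17/144 + 2·7/16 = 143/144 ≤ 1. For μ ≤ 1 with offspring not concentrated at 1, the Galton-Watson process goes extinct almost surely, so q = 1.
(Algebraic check: The pgf is f(s) = 4/9 + 17/144·s + 7/16·s². The extinction probability q is the smallest fixed point of f in [0, 1]. Setting s = f(s):
  7/16·s² + (17/144 − 1)·s + 4/9 = 0
  7/16·s² − (4/9 + 7/16)·s + 4/9 = 0
which factors as (s − 1)·(7/16·s − 4/9) = 0, giving roots s = 1 and s = (4/9)/(7/16) = 64/63. Since 64/63 ≥ 1, the smallest root in [0, 1] is s = 1.)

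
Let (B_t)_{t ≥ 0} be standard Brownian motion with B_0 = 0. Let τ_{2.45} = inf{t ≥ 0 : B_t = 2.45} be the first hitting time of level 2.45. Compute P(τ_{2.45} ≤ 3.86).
P(τ_{2.45} ≤ 3.86) = 2(1 − Φ(2.45/√3.86)) = 2(1 − Φ(1.2470)) ≈ 0.2124

By the reflection principle for standard BM, P(τ_b ≤ t) = 2 · P(B_t ≥ b). Since B_t ~ N(0, t), P(B_t ≥ 2.45) = 1 − Φ(2.45/√t) = 1 − Φ(2.45/√3.86) = 1 − Φ(1.2470) ≈ 0.10620. Doubling: P(τ_{2.45} ≤ 3.86) ≈ 2 · 0.10620 = 0.21240 ≈ 0.2124.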